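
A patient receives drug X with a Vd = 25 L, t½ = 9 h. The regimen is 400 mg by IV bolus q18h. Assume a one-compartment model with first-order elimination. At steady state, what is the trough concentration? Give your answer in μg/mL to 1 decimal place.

τ = 18 h = 2 half-lives, so f = (1/2)^2 = 0.25.
At steady state, R = 1/(1 − 0.25) = 4/3.
Single-dose peak C₀ = D/Vd = 400/25 = 16 μg/mL.
Steady-state peak Cmax,ss = C₀·R = 16 × 4/3 ≈ 21.333 μg/mL.
Steady-state trough Cmin,ss = Cmax,ss·f ≈ 21.333 × 0.25 ≈ 5.333 μg/mL.

5.3 μg/mL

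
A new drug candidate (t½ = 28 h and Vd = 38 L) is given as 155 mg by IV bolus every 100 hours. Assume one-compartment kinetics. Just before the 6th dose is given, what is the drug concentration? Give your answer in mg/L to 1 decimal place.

0.4 mg/L

f = (1/2)^(τ/t½) = (1/2)^(100/28) ≈ 0.0841.
C₀ = D/Vd = 155/38 ≈ 4.079 mg/L.
Before the 6th dose, 5 doses have been given. Superposition: Cmin = C₀·(f + f² + … + f^5).
≈ 4.079 × (0.0841 + 0.0071 + 0.0006 + 0.0001 + 0.0000) ≈ 4.079 × 0.0919 ≈ 0.375 mg/L.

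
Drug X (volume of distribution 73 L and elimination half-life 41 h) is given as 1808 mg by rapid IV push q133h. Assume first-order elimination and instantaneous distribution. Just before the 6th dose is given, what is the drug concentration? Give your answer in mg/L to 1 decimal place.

2.9 mg/L

f = (1/2)^(τ/t½) = (1/2)^(133/41) ≈ 0.1056.
C₀ = D/Vd = 1808/73 ≈ 24.767 mg/L.
Before the 6th dose, 5 doses have been given. Superposition: Cmin = C₀·(f + f² + … + f^5).
≈ 24.767 × (0.1056 + 0.0112 + 0.0012 + 0.0001 + 0.0000) ≈ 24.767 × 0.1181 ≈ 2.925 mg/L.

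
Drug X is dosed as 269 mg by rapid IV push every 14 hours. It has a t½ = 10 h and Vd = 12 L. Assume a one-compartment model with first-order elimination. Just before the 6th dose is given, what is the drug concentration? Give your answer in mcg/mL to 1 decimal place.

13.6 mcg/mL

f = (1/2)^(τ/t½) = (1/2)^(14/10) ≈ 0.3789.
C₀ = D/Vd = 269/12 ≈ 22.417 mcg/mL.
Before the 6th dose, 5 doses have been given. Superposition: Cmin = C₀·(f + f² + … + f^5).
≈ 22.417 × (0.3789 + 0.1436 + 0.0544 + 0.0206 + 0.0078) ≈ 22.417 × 0.6053 ≈ 13.569 mcg/mL.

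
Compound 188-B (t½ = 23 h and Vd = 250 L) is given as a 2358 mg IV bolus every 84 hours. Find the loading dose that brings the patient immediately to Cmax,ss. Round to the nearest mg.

f = (1/2)^(84/23) ≈ 0.079540; accumulation ratio R = 1/(1−f) ≈ 1.08641.
Loading dose to hit Cmax,ss on first dose: D_load = D_maint·R ≈ 2358 × 1.08641 ≈ 2561.75 mg.

2562 mg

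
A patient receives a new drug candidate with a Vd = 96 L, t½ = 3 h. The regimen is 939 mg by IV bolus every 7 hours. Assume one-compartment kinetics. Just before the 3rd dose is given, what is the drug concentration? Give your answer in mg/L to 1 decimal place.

2.3 mg/L

f = (1/2)^(τ/t½) = (1/2)^(7/3) ≈ 0.1984.
C₀ = D/Vd = 939/96 ≈ 9.781 mg/L.
Before the 3rd dose, 2 doses have been given. Superposition: Cmin = C₀·(f + f²).
≈ 9.781 × (0.1984 + 0.0394) ≈ 9.781 × 0.2378 ≈ 2.326 mg/L.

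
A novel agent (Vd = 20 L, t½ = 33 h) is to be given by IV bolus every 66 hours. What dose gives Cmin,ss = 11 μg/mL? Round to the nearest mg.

τ/t½ = 66/33 ≈ 2, so f = (1/2)^(66/33) ≈ 0.250000.
Cmin,ss = (D/Vd)·f/(1−f), so D = Cmin,ss·Vd·(1−f)/f.
D = 11 × 20 × (1−f)/f ≈ 11 × 20 × 3.00000 ≈ 660.00 mg.

660 mg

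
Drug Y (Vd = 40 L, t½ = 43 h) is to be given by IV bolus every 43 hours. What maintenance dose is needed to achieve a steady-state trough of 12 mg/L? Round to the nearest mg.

τ/t½ = 43/43 ≈ 1, so f = (1/2)^(43/43) ≈ 0.500000.
Cmin,ss = (D/Vd)·f/(1−f), so D = Cmin,ss·Vd·(1−f)/f.
D = 12 × 40 × (1−f)/f ≈ 12 × 40 × 1.00000 ≈ 480.00 mg.

480 mg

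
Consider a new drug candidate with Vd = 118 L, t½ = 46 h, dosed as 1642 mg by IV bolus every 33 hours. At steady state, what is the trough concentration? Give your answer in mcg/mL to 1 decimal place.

21.6 mcg/mL

Over one 33-h interval, 33/46 ≈ 0.71739 half-lives elapse, leaving f ≈ 0.6082 of each dose.
Accumulation ratio R = 1/(1 − f) ≈ 1/0.3918 ≈ 2.5523.
Each bolus raises the concentration by D/Vd = 1642/118 ≈ 13.915 mcg/mL.
Cmax,ss = C₀/(1 − f) ≈ 13.915/0.3918 ≈ 35.516 mcg/mL.
One interval later, Cmin,ss = Cmax,ss·e^(−kτ) ≈ 35.516 × 0.6082 ≈ 21.601 mcg/mL.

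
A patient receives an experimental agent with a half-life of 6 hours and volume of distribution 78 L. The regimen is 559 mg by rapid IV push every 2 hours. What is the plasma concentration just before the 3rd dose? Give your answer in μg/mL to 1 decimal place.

f = (1/2)^(τ/t½) = (1/2)^(2/6) ≈ 0.7937.
C₀ = D/Vd = 559/78 ≈ 7.167 μg/mL.
Before the 3rd dose, 2 doses have been given. Superposition: Cmin = C₀·(f + f²).
≈ 7.167 × (0.7937 + 0.6300) ≈ 7.167 × 1.4237 ≈ 10.204 μg/mL.

10.2 μg/mL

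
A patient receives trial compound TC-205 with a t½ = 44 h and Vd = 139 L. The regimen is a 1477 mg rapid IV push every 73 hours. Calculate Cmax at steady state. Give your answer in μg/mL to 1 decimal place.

k = ln2/t½ = ln2/44 ≈ 0.015753 h⁻¹; fraction remaining f = e^(−kτ) = e^(−0.015753×73) ≈ 0.3166.
Accumulation ratio R = 1/(1 − f) ≈ 1/0.6834 ≈ 1.4633.
Single-dose peak C₀ = D/Vd = 1477/139 ≈ 10.626 μg/mL.
Steady-state peak Cmax,ss = C₀·R ≈ 10.626 × 1.4633 ≈ 15.549 μg/mL.

15.5 μg/mL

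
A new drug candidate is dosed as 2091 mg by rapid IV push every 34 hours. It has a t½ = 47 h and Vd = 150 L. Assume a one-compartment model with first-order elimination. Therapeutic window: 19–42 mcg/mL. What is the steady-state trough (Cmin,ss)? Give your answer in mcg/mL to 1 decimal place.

21.4 mcg/mL

τ/t½ = 34/47 ≈ 0.7234, so fraction remaining f = (1/2)^(34/47) ≈ 0.6057.
Accumulation ratio R = 1/(1 − f) ≈ 1/0.3943 ≈ 2.5361.
Each bolus raises the concentration by D/Vd = 2091/150 ≈ 13.940 mcg/mL.
Steady-state peak Cmax,ss = C₀·R ≈ 13.940 × 2.5361 ≈ 35.353 mcg/mL.
One interval later, Cmin,ss = Cmax,ss·e^(−kτ) ≈ 35.353 × 0.6057 ≈ 21.413 mcg/mL.
Trough 21.4 mcg/mL vs MEC 19 mcg/mL: adequate.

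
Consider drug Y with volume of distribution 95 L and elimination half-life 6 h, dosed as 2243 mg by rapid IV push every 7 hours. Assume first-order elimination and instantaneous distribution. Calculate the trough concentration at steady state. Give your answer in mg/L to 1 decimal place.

τ/t½ = 7/6 ≈ 1.1667, so fraction remaining f = (1/2)^(7/6) ≈ 0.4454.
Accumulation ratio R = 1/(1 − f) ≈ 1/0.5546 ≈ 1.8031.
Each bolus raises the concentration by D/Vd = 2243/95 ≈ 23.611 mg/L.
Cmax,ss = C₀/(1 − f) ≈ 23.611/0.5546 ≈ 42.573 mg/L.
One interval later, Cmin,ss = Cmax,ss·e^(−kτ) ≈ 42.573 × 0.4454 ≈ 18.962 mg/L.

19.0 mg/L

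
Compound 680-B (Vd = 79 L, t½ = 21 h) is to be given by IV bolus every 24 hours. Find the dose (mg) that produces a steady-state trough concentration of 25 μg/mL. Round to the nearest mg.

2386 mg

τ/t½ = 24/21 ≈ 1.1429, so f = (1/2)^(24/21) ≈ 0.452862.
Cmin,ss = (D/Vd)·f/(1−f), so D = Cmin,ss·Vd·(1−f)/f.
D = 25 × 79 × (1−f)/f ≈ 25 × 79 × 1.20818 ≈ 2386.16 mg.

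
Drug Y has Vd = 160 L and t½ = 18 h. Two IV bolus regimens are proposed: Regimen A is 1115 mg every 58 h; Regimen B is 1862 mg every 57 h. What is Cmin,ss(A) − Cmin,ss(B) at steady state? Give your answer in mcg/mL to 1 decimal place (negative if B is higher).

Regimen A: f = (1/2)^(58/18) ≈ 0.1072; Cmin,ss = (1115/160)·f/(1−f) ≈ 0.837 mcg/mL.
Regimen B: f = (1/2)^(57/18) ≈ 0.1114; Cmin,ss = (1862/160)·f/(1−f) ≈ 1.459 mcg/mL.
Difference ≈ 0.837 − 1.459 ≈ -0.622 mcg/mL.

-0.6 mcg/mL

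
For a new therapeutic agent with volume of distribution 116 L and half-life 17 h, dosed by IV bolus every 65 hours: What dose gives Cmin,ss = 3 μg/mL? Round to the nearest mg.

4579 mg

τ/t½ = 65/17 ≈ 3.8235, so f = (1/2)^(65/17) ≈ 0.070632.
Cmin,ss = (D/Vd)·f/(1−f), so D = Cmin,ss·Vd·(1−f)/f.
D = 3 × 116 × (1−f)/f ≈ 3 × 116 × 13.15789 ≈ 4578.95 mg.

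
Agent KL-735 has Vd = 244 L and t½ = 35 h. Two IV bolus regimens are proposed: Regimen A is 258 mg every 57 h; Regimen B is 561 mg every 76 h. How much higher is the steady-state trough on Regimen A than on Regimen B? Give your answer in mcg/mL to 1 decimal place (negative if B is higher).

-0.2 mcg/mL

Regimen A: f = (1/2)^(57/35) ≈ 0.3234; Cmin,ss = (258/244)·f/(1−f) ≈ 0.505 mcg/mL.
Regimen B: f = (1/2)^(76/35) ≈ 0.2220; Cmin,ss = (561/244)·f/(1−f) ≈ 0.656 mcg/mL.
Difference ≈ 0.505 − 0.656 ≈ -0.151 mcg/mL.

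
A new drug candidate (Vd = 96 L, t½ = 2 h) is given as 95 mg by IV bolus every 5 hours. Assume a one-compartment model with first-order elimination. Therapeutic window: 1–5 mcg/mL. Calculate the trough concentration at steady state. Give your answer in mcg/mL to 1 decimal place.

Over one 5-h interval, 5/2 ≈ 2.5 half-lives elapse, leaving f ≈ 0.1768 of each dose.
At steady state, accumulation factor R = 1/(1 − e^(−kτ)) ≈ 1.2148.
Each bolus raises the concentration by D/Vd = 95/96 ≈ 0.990 mcg/mL.
Steady-state peak Cmax,ss = C₀·R ≈ 0.990 × 1.2148 ≈ 1.203 mcg/mL.
Steady-state trough Cmin,ss = Cmax,ss·f ≈ 1.203 × 0.1768 ≈ 0.213 mcg/mL.
Trough 0.2 mcg/mL vs MEC 1 mcg/mL: subtherapeutic.

0.2 mcg/mL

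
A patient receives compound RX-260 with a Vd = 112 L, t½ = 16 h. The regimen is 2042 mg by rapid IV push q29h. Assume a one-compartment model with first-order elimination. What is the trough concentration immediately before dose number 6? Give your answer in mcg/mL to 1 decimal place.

f = (1/2)^(τ/t½) = (1/2)^(29/16) ≈ 0.2847.
C₀ = D/Vd = 2042/112 ≈ 18.232 mcg/mL.
Before the 6th dose, 5 doses have been given. Superposition: Cmin = C₀·(f + f² + … + f^5).
≈ 18.232 × (0.2847 + 0.0811 + 0.0231 + 0.0066 + 0.0019) ≈ 18.232 × 0.3974 ≈ 7.245 mcg/mL.

7.2 mcg/mL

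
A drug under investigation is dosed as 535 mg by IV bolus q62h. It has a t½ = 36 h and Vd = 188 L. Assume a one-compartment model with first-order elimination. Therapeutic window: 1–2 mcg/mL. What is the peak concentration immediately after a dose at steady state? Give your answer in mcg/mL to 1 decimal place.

τ/t½ = 62/36 ≈ 1.7222, so fraction remaining f = (1/2)^(62/36) ≈ 0.3031.
Accumulation ratio R = 1/(1 − f) ≈ 1/0.6969 ≈ 1.4349.
Single-dose peak C₀ = D/Vd = 535/188 ≈ 2.846 mcg/mL.
Steady-state peak Cmax,ss = C₀·R ≈ 2.846 × 1.4349 ≈ 4.084 mcg/mL.
Peak 4.1 mcg/mL vs MTC 2 mcg/mL: exceeds toxic threshold.

4.1 mcg/mL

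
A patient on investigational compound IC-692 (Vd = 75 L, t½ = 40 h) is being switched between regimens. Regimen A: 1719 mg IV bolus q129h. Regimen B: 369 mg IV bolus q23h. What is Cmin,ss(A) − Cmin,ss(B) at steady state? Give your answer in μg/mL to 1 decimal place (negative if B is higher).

Regimen A: f = (1/2)^(129/40) ≈ 0.1069; Cmin,ss = (1719/75)·f/(1−f) ≈ 2.743 μg/mL.
Regimen B: f = (1/2)^(23/40) ≈ 0.6713; Cmin,ss = (369/75)·f/(1−f) ≈ 10.048 μg/mL.
Difference ≈ 2.743 − 10.048 ≈ -7.305 μg/mL.

-7.3 μg/mL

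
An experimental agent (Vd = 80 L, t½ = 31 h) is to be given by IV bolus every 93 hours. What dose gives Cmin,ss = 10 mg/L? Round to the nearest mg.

5600 mg

τ/t½ = 93/31 ≈ 3, so f = (1/2)^(93/31) ≈ 0.125000.
Cmin,ss = (D/Vd)·f/(1−f), so D = Cmin,ss·Vd·(1−f)/f.
D = 10 × 80 × (1−f)/f ≈ 10 × 80 × 7.00000 ≈ 5600.00 mg.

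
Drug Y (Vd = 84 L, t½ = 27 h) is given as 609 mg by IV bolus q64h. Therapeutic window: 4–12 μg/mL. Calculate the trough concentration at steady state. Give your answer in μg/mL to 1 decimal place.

1.7 μg/mL

τ/t½ = 64/27 ≈ 2.3704, so fraction remaining f = (1/2)^(64/27) ≈ 0.1934.
Single-dose peak C₀ = D/Vd = 609/84 ≈ 7.250 μg/mL.
Steady-state trough Cmin,ss = C₀·f/(1−f) ≈ 7.250 × 0.1934/0.8066 ≈ 1.738 μg/mL.
Trough 1.7 μg/mL vs MEC 4 μg/mL: subtherapeutic.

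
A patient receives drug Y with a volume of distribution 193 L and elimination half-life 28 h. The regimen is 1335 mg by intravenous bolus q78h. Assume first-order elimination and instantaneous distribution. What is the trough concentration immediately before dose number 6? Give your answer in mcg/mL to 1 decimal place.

f = (1/2)^(τ/t½) = (1/2)^(78/28) ≈ 0.1450.
C₀ = D/Vd = 1335/193 ≈ 6.917 mcg/mL.
Before the 6th dose, 5 doses have been given. Superposition: Cmin = C₀·(f + f² + … + f^5).
≈ 6.917 × (0.1450 + 0.0210 + 0.0030 + 0.0004 + 0.0001) ≈ 6.917 × 0.1695 ≈ 1.172 mcg/mL.

1.2 mcg/mL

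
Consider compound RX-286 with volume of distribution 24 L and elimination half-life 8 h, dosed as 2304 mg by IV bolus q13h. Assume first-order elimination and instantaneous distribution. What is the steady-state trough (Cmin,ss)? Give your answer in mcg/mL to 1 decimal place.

46.1 mcg/mL

τ/t½ = 13/8 ≈ 1.625, so fraction remaining f = (1/2)^(13/8) ≈ 0.3242.
At steady state, accumulation factor R = 1/(1 − e^(−kτ)) ≈ 1.4797.
Single-dose peak C₀ = D/Vd = 2304/24 ≈ 96.000 mcg/mL.
Steady-state peak Cmax,ss = C₀·R ≈ 96.000 × 1.4797 ≈ 142.051 mcg/mL.
Steady-state trough Cmin,ss = Cmax,ss·f ≈ 142.051 × 0.3242 ≈ 46.053 mcg/mL.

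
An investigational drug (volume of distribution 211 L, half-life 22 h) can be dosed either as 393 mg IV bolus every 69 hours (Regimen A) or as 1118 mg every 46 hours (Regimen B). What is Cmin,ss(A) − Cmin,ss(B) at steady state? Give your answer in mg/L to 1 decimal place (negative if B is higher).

Regimen A: f = (1/2)^(69/22) ≈ 0.1137; Cmin,ss = (393/211)·f/(1−f) ≈ 0.239 mg/L.
Regimen B: f = (1/2)^(46/22) ≈ 0.2347; Cmin,ss = (1118/211)·f/(1−f) ≈ 1.625 mg/L.
Difference ≈ 0.239 − 1.625 ≈ -1.386 mg/L.

-1.4 mg/L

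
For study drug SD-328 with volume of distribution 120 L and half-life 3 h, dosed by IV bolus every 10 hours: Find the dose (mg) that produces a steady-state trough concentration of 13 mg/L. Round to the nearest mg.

τ/t½ = 10/3 ≈ 3.3333, so f = (1/2)^(10/3) ≈ 0.099213.
Cmin,ss = (D/Vd)·f/(1−f), so D = Cmin,ss·Vd·(1−f)/f.
D = 13 × 120 × (1−f)/f ≈ 13 × 120 × 9.07932 ≈ 14163.74 mg.

14164 mg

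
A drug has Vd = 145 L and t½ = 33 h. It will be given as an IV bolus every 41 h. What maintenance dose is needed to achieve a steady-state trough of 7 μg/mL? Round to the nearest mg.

1386 mg

τ/t½ = 41/33 ≈ 1.2424, so f = (1/2)^(41/33) ≈ 0.422662.
Cmin,ss = (D/Vd)·f/(1−f), so D = Cmin,ss·Vd·(1−f)/f.
D = 7 × 145 × (1−f)/f ≈ 7 × 145 × 1.36596 ≈ 1386.45 mg.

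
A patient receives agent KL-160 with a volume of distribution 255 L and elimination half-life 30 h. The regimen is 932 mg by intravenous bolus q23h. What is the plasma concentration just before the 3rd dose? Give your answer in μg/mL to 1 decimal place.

3.4 μg/mL

f = (1/2)^(τ/t½) = (1/2)^(23/30) ≈ 0.5878.
C₀ = D/Vd = 932/255 ≈ 3.655 μg/mL.
Before the 3rd dose, 2 doses have been given. Superposition: Cmin = C₀·(f + f²).
≈ 3.655 × (0.5878 + 0.3455) ≈ 3.655 × 0.9333 ≈ 3.411 μg/mL.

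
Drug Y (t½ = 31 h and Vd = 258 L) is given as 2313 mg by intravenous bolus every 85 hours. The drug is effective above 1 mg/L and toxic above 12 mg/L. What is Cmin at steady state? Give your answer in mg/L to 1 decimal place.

1.6 mg/L

Over one 85-h interval, 85/31 ≈ 2.7419 half-lives elapse, leaving f ≈ 0.1495 of each dose.
Each bolus raises the concentration by D/Vd = 2313/258 ≈ 8.965 mg/L.
Steady-state trough Cmin,ss = C₀·f/(1−f) ≈ 8.965 × 0.1495/0.8505 ≈ 1.576 mg/L.
Trough 1.6 mg/L vs MEC 1 mg/L: adequate.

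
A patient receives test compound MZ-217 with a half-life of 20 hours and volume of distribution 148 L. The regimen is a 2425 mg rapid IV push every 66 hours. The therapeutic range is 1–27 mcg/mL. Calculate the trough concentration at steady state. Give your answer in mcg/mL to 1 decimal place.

1.9 mcg/mL

τ/t½ = 66/20 ≈ 3.3, so fraction remaining f = (1/2)^(66/20) ≈ 0.1015.
Each bolus raises the concentration by D/Vd = 2425/148 ≈ 16.385 mcg/mL.
Steady-state trough Cmin,ss = C₀·f/(1−f) ≈ 16.385 × 0.1015/0.8985 ≈ 1.851 mcg/mL.
Trough 1.9 mcg/mL vs MEC 1 mcg/mL: adequate.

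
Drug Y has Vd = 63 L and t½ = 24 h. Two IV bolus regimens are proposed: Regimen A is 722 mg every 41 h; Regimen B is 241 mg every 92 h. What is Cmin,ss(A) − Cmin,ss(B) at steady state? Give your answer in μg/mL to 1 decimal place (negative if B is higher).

Regimen A: f = (1/2)^(41/24) ≈ 0.3060; Cmin,ss = (722/63)·f/(1−f) ≈ 5.053 μg/mL.
Regimen B: f = (1/2)^(92/24) ≈ 0.0702; Cmin,ss = (241/63)·f/(1−f) ≈ 0.289 μg/mL.
Difference ≈ 5.053 − 0.289 ≈ 4.764 μg/mL.

4.8 μg/mL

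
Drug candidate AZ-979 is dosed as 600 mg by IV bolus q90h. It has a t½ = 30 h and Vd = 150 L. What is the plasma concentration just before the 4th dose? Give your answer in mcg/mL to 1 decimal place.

f = (1/2)^(τ/t½) = (1/2)^(90/30) ≈ 0.1250.
C₀ = D/Vd = 600/150 ≈ 4.000 mcg/mL.
Before the 4th dose, 3 doses have been given. Superposition: Cmin = C₀·(f + f² + … + f^3).
≈ 4.000 × (0.1250 + 0.0156 + 0.0020) ≈ 4.000 × 0.1426 ≈ 0.570 mcg/mL.

0.6 mcg/mL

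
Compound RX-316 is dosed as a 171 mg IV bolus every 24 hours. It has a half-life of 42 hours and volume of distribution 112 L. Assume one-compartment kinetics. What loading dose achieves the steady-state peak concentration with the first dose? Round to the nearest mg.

f = (1/2)^(24/42) ≈ 0.672950; accumulation ratio R = 1/(1−f) ≈ 3.05764.
Loading dose to hit Cmax,ss on first dose: D_load = D_maint·R ≈ 171 × 3.05764 ≈ 522.86 mg.

523 mg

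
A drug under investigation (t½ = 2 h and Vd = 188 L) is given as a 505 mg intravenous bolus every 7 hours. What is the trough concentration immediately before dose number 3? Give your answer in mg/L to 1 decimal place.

f = (1/2)^(τ/t½) = (1/2)^(7/2) ≈ 0.0884.
C₀ = D/Vd = 505/188 ≈ 2.686 mg/L.
Before the 3rd dose, 2 doses have been given. Superposition: Cmin = C₀·(f + f²).
≈ 2.686 × (0.0884 + 0.0078) ≈ 2.686 × 0.0962 ≈ 0.258 mg/L.

0.3 mg/L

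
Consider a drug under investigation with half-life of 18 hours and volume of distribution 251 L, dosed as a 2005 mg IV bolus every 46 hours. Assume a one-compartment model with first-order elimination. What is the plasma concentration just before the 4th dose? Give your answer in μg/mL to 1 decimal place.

1.6 μg/mL

f = (1/2)^(τ/t½) = (1/2)^(46/18) ≈ 0.1701.
C₀ = D/Vd = 2005/251 ≈ 7.988 μg/mL.
Before the 4th dose, 3 doses have been given. Superposition: Cmin = C₀·(f + f² + … + f^3).
≈ 7.988 × (0.1701 + 0.0289 + 0.0049) ≈ 7.988 × 0.2039 ≈ 1.629 μg/mL.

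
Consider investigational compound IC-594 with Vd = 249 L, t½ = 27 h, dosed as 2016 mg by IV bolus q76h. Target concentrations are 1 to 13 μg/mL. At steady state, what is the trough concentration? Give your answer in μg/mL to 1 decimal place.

τ/t½ = 76/27 ≈ 2.8148, so fraction remaining f = (1/2)^(76/27) ≈ 0.1421.
At steady state, accumulation factor R = 1/(1 − e^(−kτ)) ≈ 1.1656.
Each bolus raises the concentration by D/Vd = 2016/249 ≈ 8.096 μg/mL.
Cmax,ss = C₀/(1 − f) ≈ 8.096/0.8579 ≈ 9.437 μg/mL.
Steady-state trough Cmin,ss = Cmax,ss·f ≈ 9.437 × 0.1421 ≈ 1.341 μg/mL.
Trough 1.3 μg/mL vs MEC 1 μg/mL: adequate.

1.3 μg/mL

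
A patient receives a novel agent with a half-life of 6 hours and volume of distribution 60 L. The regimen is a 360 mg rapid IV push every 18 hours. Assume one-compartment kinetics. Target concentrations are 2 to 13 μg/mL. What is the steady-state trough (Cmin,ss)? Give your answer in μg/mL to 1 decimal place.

The dosing interval is 3 half-lives, so f = 2^(−3) = 0.125.
At steady state, R = 1/(1 − 0.125) = 8/7.
Single-dose peak C₀ = D/Vd = 360/60 = 6 μg/mL.
Steady-state peak Cmax,ss = C₀·R = 6 × 8/7 ≈ 6.857 μg/mL.
Steady-state trough Cmin,ss = Cmax,ss·f ≈ 6.857 × 0.125 ≈ 0.857 μg/mL.
Trough 0.9 μg/mL vs MEC 2 μg/mL: subtherapeutic.

0.9 μg/mL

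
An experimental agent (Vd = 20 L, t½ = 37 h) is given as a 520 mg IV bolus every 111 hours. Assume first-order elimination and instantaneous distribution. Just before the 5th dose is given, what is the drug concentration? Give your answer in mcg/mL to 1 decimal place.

f = (1/2)^(τ/t½) = (1/2)^(111/37) ≈ 0.1250.
C₀ = D/Vd = 520/20 ≈ 26.000 mcg/mL.
Before the 5th dose, 4 doses have been given. Superposition: Cmin = C₀·(f + f² + … + f^4).
≈ 26.000 × (0.1250 + 0.0156 + 0.0020 + 0.0002) ≈ 26.000 × 0.1428 ≈ 3.713 mcg/mL.

3.7 mcg/mL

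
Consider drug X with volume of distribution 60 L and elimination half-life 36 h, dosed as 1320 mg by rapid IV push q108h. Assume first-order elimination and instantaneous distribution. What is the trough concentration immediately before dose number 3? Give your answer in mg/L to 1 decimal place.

3.1 mg/L

f = (1/2)^(τ/t½) = (1/2)^(108/36) ≈ 0.1250.
C₀ = D/Vd = 1320/60 ≈ 22.000 mg/L.
Before the 3rd dose, 2 doses have been given. Superposition: Cmin = C₀·(f + f²).
≈ 22.000 × (0.1250 + 0.0156) ≈ 22.000 × 0.1406 ≈ 3.093 mg/L.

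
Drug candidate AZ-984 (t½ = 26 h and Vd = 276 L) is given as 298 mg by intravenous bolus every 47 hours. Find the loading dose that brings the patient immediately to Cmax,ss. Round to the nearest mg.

417 mg

f = (1/2)^(47/26) ≈ 0.285647; accumulation ratio R = 1/(1−f) ≈ 1.39987.
Loading dose to hit Cmax,ss on first dose: D_load = D_maint·R ≈ 298 × 1.39987 ≈ 417.16 mg.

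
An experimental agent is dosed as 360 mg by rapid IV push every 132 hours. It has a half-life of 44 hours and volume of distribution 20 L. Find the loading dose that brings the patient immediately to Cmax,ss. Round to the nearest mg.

f = (1/2)^(132/44) ≈ 0.125000; accumulation ratio R = 1/(1−f) ≈ 1.14286.
Loading dose to hit Cmax,ss on first dose: D_load = D_maint·R ≈ 360 × 1.14286 ≈ 411.43 mg.

411 mg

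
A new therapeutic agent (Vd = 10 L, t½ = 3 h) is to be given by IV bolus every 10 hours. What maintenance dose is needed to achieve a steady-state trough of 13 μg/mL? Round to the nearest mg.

1180 mg

τ/t½ = 10/3 ≈ 3.3333, so f = (1/2)^(10/3) ≈ 0.099213.
Cmin,ss = (D/Vd)·f/(1−f), so D = Cmin,ss·Vd·(1−f)/f.
D = 13 × 10 × (1−f)/f ≈ 13 × 10 × 9.07932 ≈ 1180.31 mg.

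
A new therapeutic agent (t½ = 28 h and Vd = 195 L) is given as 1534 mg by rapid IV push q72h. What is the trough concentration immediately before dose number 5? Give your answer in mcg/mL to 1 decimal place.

f = (1/2)^(τ/t½) = (1/2)^(72/28) ≈ 0.1682.
C₀ = D/Vd = 1534/195 ≈ 7.867 mcg/mL.
Before the 5th dose, 4 doses have been given. Superposition: Cmin = C₀·(f + f² + … + f^4).
≈ 7.867 × (0.1682 + 0.0283 + 0.0048 + 0.0008) ≈ 7.867 × 0.2021 ≈ 1.590 mcg/mL.

1.6 mcg/mL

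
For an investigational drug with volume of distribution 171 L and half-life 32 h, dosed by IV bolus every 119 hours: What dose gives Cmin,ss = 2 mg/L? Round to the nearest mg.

4161 mg

τ/t½ = 119/32 ≈ 3.7188, so f = (1/2)^(119/32) ≈ 0.075953.
Cmin,ss = (D/Vd)·f/(1−f), so D = Cmin,ss·Vd·(1−f)/f.
D = 2 × 171 × (1−f)/f ≈ 2 × 171 × 12.16604 ≈ 4160.79 mg.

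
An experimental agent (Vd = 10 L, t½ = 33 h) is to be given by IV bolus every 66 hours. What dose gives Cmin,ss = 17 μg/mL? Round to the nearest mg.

510 mg

τ/t½ = 66/33 ≈ 2, so f = (1/2)^(66/33) ≈ 0.250000.
Cmin,ss = (D/Vd)·f/(1−f), so D = Cmin,ss·Vd·(1−f)/f.
D = 17 × 10 × (1−f)/f ≈ 17 × 10 × 3.00000 ≈ 510.00 mg.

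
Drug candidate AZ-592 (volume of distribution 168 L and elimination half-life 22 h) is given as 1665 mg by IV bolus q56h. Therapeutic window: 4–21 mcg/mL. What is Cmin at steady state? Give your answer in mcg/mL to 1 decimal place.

2.0 mcg/mL

Over one 56-h interval, 56/22 ≈ 2.5455 half-lives elapse, leaving f ≈ 0.1713 of each dose.
Single-dose peak C₀ = D/Vd = 1665/168 ≈ 9.911 mcg/mL.
Steady-state trough Cmin,ss = C₀·f/(1−f) ≈ 9.911 × 0.1713/0.8287 ≈ 2.049 mcg/mL.
Trough 2.0 mcg/mL vs MEC 4 mcg/mL: subtherapeutic.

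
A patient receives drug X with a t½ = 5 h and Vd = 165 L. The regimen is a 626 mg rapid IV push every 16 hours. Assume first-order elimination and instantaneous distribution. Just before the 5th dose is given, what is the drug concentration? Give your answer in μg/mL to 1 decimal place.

0.5 μg/mL

f = (1/2)^(τ/t½) = (1/2)^(16/5) ≈ 0.1088.
C₀ = D/Vd = 626/165 ≈ 3.794 μg/mL.
Before the 5th dose, 4 doses have been given. Superposition: Cmin = C₀·(f + f² + … + f^4).
≈ 3.794 × (0.1088 + 0.0118 + 0.0013 + 0.0001) ≈ 3.794 × 0.1220 ≈ 0.463 μg/mL.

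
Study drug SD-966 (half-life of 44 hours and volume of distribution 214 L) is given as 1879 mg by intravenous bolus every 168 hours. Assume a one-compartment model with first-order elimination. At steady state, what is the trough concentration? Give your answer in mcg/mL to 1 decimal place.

τ/t½ = 168/44 ≈ 3.8182, so fraction remaining f = (1/2)^(168/44) ≈ 0.0709.
Accumulation ratio R = 1/(1 − f) ≈ 1/0.9291 ≈ 1.0763.
Each bolus raises the concentration by D/Vd = 1879/214 ≈ 8.780 mcg/mL.
Steady-state peak Cmax,ss = C₀·R ≈ 8.780 × 1.0763 ≈ 9.450 mcg/mL.
Steady-state trough Cmin,ss = Cmax,ss·f ≈ 9.450 × 0.0709 ≈ 0.670 mcg/mL.

0.7 mcg/mL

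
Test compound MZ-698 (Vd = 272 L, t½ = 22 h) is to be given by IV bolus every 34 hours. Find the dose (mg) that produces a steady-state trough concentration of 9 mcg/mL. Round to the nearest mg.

τ/t½ = 34/22 ≈ 1.5455, so f = (1/2)^(34/22) ≈ 0.342588.
Cmin,ss = (D/Vd)·f/(1−f), so D = Cmin,ss·Vd·(1−f)/f.
D = 9 × 272 × (1−f)/f ≈ 9 × 272 × 1.91896 ≈ 4697.61 mg.

4698 mg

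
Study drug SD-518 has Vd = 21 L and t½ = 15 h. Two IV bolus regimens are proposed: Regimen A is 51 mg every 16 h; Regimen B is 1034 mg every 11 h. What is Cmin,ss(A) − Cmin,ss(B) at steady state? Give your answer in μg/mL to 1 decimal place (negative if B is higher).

Regimen A: f = (1/2)^(16/15) ≈ 0.4774; Cmin,ss = (51/21)·f/(1−f) ≈ 2.219 μg/mL.
Regimen B: f = (1/2)^(11/15) ≈ 0.6015; Cmin,ss = (1034/21)·f/(1−f) ≈ 74.320 μg/mL.
Difference ≈ 2.219 − 74.320 ≈ -72.101 μg/mL.

-72.1 μg/mL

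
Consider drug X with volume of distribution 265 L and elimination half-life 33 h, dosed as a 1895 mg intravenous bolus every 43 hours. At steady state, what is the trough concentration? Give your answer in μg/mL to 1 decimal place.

4.9 μg/mL

k = ln2/t½ = ln2/33 ≈ 0.021004 h⁻¹; fraction remaining f = e^(−kτ) = e^(−0.021004×43) ≈ 0.4053.
Accumulation ratio R = 1/(1 − f) ≈ 1/0.5947 ≈ 1.6815.
Each bolus raises the concentration by D/Vd = 1895/265 ≈ 7.151 μg/mL.
Steady-state peak Cmax,ss = C₀·R ≈ 7.151 × 1.6815 ≈ 12.024 μg/mL.
Steady-state trough Cmin,ss = Cmax,ss·f ≈ 12.024 × 0.4053 ≈ 4.873 μg/mL.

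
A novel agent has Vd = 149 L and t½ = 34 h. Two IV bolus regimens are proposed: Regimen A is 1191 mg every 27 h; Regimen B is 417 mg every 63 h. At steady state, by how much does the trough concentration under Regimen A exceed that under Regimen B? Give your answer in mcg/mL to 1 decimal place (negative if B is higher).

9.8 mcg/mL

Regimen A: f = (1/2)^(27/34) ≈ 0.5767; Cmin,ss = (1191/149)·f/(1−f) ≈ 10.890 mcg/mL.
Regimen B: f = (1/2)^(63/34) ≈ 0.2768; Cmin,ss = (417/149)·f/(1−f) ≈ 1.071 mcg/mL.
Difference ≈ 10.890 − 1.071 ≈ 9.819 mcg/mL.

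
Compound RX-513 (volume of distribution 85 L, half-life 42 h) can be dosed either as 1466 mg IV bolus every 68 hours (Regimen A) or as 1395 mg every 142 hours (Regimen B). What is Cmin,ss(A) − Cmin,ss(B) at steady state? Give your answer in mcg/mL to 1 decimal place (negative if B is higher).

6.6 mcg/mL

Regimen A: f = (1/2)^(68/42) ≈ 0.3256; Cmin,ss = (1466/85)·f/(1−f) ≈ 8.327 mcg/mL.
Regimen B: f = (1/2)^(142/42) ≈ 0.0960; Cmin,ss = (1395/85)·f/(1−f) ≈ 1.743 mcg/mL.
Difference ≈ 8.327 − 1.743 ≈ 6.584 mcg/mL.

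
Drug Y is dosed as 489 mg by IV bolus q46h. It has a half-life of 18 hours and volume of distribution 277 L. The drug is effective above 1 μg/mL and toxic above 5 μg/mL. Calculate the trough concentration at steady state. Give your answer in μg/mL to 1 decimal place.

0.4 μg/mL

k = ln2/t½ = ln2/18 ≈ 0.038508 h⁻¹; fraction remaining f = e^(−kτ) = e^(−0.038508×46) ≈ 0.1701.
Each bolus raises the concentration by D/Vd = 489/277 ≈ 1.765 μg/mL.
Steady-state trough Cmin,ss = C₀·f/(1−f) ≈ 1.765 × 0.1701/0.8299 ≈ 0.362 μg/mL.
Trough 0.4 μg/mL vs MEC 1 μg/mL: subtherapeutic.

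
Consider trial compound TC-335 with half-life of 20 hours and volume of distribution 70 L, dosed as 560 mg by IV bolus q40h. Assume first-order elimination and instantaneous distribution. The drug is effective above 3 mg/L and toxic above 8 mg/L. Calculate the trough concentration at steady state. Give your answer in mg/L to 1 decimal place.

τ = 40 h = 2 half-lives, so f = (1/2)^2 = 0.25.
At steady state, R = 1/(1 − 0.25) = 4/3.
Single-dose peak C₀ = D/Vd = 560/70 = 8 mg/L.
Steady-state peak Cmax,ss = C₀·R = 8 × 4/3 ≈ 10.667 mg/L.
Steady-state trough Cmin,ss = Cmax,ss·f ≈ 10.667 × 0.25 ≈ 2.667 mg/L.
Trough 2.7 mg/L vs MEC 3 mg/L: subtherapeutic.

2.7 mg/L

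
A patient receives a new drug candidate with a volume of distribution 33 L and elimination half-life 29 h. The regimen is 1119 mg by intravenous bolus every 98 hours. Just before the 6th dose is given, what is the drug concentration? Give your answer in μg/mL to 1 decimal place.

3.6 μg/mL

f = (1/2)^(τ/t½) = (1/2)^(98/29) ≈ 0.0961.
C₀ = D/Vd = 1119/33 ≈ 33.909 μg/mL.
Before the 6th dose, 5 doses have been given. Superposition: Cmin = C₀·(f + f² + … + f^5).
≈ 33.909 × (0.0961 + 0.0092 + 0.0009 + 0.0001 + 0.0000) ≈ 33.909 × 0.1063 ≈ 3.605 μg/mL.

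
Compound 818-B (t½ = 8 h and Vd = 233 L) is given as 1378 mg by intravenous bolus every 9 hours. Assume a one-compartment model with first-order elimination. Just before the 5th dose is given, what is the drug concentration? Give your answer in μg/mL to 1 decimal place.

4.8 μg/mL

f = (1/2)^(τ/t½) = (1/2)^(9/8) ≈ 0.4585.
C₀ = D/Vd = 1378/233 ≈ 5.914 μg/mL.
Before the 5th dose, 4 doses have been given. Superposition: Cmin = C₀·(f + f² + … + f^4).
≈ 5.914 × (0.4585 + 0.2102 + 0.0964 + 0.0442) ≈ 5.914 × 0.8093 ≈ 4.786 μg/mL.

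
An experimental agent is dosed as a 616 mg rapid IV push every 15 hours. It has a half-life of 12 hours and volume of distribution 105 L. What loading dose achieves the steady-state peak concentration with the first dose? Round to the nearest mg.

f = (1/2)^(15/12) ≈ 0.420448; accumulation ratio R = 1/(1−f) ≈ 1.72547.
Loading dose to hit Cmax,ss on first dose: D_load = D_maint·R ≈ 616 × 1.72547 ≈ 1062.89 mg.

1063 mg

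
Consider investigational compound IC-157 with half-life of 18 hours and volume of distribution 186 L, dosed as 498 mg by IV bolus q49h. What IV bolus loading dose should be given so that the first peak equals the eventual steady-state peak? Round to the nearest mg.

587 mg

f = (1/2)^(49/18) ≈ 0.151541; accumulation ratio R = 1/(1−f) ≈ 1.17861.
Loading dose to hit Cmax,ss on first dose: D_load = D_maint·R ≈ 498 × 1.17861 ≈ 586.95 mg.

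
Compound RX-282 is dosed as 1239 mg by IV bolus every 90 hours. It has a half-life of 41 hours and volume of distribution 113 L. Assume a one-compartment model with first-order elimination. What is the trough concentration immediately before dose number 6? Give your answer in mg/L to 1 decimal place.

f = (1/2)^(τ/t½) = (1/2)^(90/41) ≈ 0.2184.
C₀ = D/Vd = 1239/113 ≈ 10.965 mg/L.
Before the 6th dose, 5 doses have been given. Superposition: Cmin = C₀·(f + f² + … + f^5).
≈ 10.965 × (0.2184 + 0.0477 + 0.0104 + 0.0023 + 0.0005) ≈ 10.965 × 0.2793 ≈ 3.063 mg/L.

3.1 mg/L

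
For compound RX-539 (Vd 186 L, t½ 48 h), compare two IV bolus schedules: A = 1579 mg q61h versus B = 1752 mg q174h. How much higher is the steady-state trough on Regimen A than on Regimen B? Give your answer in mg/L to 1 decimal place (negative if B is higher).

5.2 mg/L

Regimen A: f = (1/2)^(61/48) ≈ 0.4144; Cmin,ss = (1579/186)·f/(1−f) ≈ 6.007 mg/L.
Regimen B: f = (1/2)^(174/48) ≈ 0.0811; Cmin,ss = (1752/186)·f/(1−f) ≈ 0.831 mg/L.
Difference ≈ 6.007 − 0.831 ≈ 5.176 mg/L.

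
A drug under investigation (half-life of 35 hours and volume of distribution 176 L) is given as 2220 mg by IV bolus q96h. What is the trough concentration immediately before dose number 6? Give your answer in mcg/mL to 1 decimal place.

f = (1/2)^(τ/t½) = (1/2)^(96/35) ≈ 0.1494.
C₀ = D/Vd = 2220/176 ≈ 12.614 mcg/mL.
Before the 6th dose, 5 doses have been given. Superposition: Cmin = C₀·(f + f² + … + f^5).
≈ 12.614 × (0.1494 + 0.0223 + 0.0033 + 0.0005 + 0.0001) ≈ 12.614 × 0.1756 ≈ 2.215 mcg/mL.

2.2 mcg/mL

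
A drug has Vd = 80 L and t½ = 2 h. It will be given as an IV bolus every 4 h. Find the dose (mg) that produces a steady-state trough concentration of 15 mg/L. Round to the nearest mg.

τ/t½ = 4/2 ≈ 2, so f = (1/2)^(4/2) ≈ 0.250000.
Cmin,ss = (D/Vd)·f/(1−f), so D = Cmin,ss·Vd·(1−f)/f.
D = 15 × 80 × (1−f)/f ≈ 15 × 80 × 3.00000 ≈ 3600.00 mg.

3600 mg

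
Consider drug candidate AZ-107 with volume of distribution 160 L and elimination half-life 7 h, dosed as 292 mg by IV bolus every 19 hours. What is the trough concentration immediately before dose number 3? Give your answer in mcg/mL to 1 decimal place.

0.3 mcg/mL

f = (1/2)^(τ/t½) = (1/2)^(19/7) ≈ 0.1524.
C₀ = D/Vd = 292/160 ≈ 1.825 mcg/mL.
Before the 3rd dose, 2 doses have been given. Superposition: Cmin = C₀·(f + f²).
≈ 1.825 × (0.1524 + 0.0232) ≈ 1.825 × 0.1756 ≈ 0.320 mcg/mL.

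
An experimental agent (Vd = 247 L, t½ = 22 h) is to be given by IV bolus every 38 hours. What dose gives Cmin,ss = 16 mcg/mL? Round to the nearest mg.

τ/t½ = 38/22 ≈ 1.7273, so f = (1/2)^(38/22) ≈ 0.302022.
Cmin,ss = (D/Vd)·f/(1−f), so D = Cmin,ss·Vd·(1−f)/f.
D = 16 × 247 × (1−f)/f ≈ 16 × 247 × 2.31102 ≈ 9133.15 mg.

9133 mg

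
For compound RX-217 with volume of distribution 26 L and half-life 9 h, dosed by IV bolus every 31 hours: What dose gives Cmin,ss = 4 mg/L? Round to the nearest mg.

τ/t½ = 31/9 ≈ 3.4444, so f = (1/2)^(31/9) ≈ 0.091858.
Cmin,ss = (D/Vd)·f/(1−f), so D = Cmin,ss·Vd·(1−f)/f.
D = 4 × 26 × (1−f)/f ≈ 4 × 26 × 9.88637 ≈ 1028.18 mg.

1028 mg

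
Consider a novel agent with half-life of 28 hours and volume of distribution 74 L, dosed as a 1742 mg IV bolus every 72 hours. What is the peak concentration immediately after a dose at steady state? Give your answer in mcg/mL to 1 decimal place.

Over one 72-h interval, 72/28 ≈ 2.5714 half-lives elapse, leaving f ≈ 0.1682 of each dose.
At steady state, accumulation factor R = 1/(1 − e^(−kτ)) ≈ 1.2022.
Each bolus raises the concentration by D/Vd = 1742/74 ≈ 23.541 mcg/mL.
Cmax,ss = C₀/(1 − f) ≈ 23.541/0.8318 ≈ 28.301 mcg/mL.

28.3 mcg/mL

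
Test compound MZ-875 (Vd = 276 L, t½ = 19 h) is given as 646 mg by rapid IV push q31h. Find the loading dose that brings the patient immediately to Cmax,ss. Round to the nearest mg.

f = (1/2)^(31/19) ≈ 0.322735; accumulation ratio R = 1/(1−f) ≈ 1.47653.
Loading dose to hit Cmax,ss on first dose: D_load = D_maint·R ≈ 646 × 1.47653 ≈ 953.84 mg.

954 mg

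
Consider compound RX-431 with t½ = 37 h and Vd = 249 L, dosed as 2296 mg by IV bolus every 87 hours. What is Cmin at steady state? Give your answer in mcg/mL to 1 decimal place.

τ/t½ = 87/37 ≈ 2.3514, so fraction remaining f = (1/2)^(87/37) ≈ 0.1960.
Each bolus raises the concentration by D/Vd = 2296/249 ≈ 9.221 mcg/mL.
Steady-state trough Cmin,ss = C₀·f/(1−f) ≈ 9.221 × 0.1960/0.8040 ≈ 2.248 mcg/mL.

2.2 mcg/mL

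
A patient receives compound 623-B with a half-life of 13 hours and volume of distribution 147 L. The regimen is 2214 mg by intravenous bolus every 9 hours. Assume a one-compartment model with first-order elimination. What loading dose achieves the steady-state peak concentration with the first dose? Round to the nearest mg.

f = (1/2)^(9/13) ≈ 0.618863; accumulation ratio R = 1/(1−f) ≈ 2.62373.
Loading dose to hit Cmax,ss on first dose: D_load = D_maint·R ≈ 2214 × 2.62373 ≈ 5808.94 mg.

5809 mg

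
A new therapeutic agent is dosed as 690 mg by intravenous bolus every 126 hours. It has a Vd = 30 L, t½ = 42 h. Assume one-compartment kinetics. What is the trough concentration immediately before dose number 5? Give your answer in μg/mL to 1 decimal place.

f = (1/2)^(τ/t½) = (1/2)^(126/42) ≈ 0.1250.
C₀ = D/Vd = 690/30 ≈ 23.000 μg/mL.
Before the 5th dose, 4 doses have been given. Superposition: Cmin = C₀·(f + f² + … + f^4).
≈ 23.000 × (0.1250 + 0.0156 + 0.0020 + 0.0002) ≈ 23.000 × 0.1428 ≈ 3.284 μg/mL.

3.3 μg/mL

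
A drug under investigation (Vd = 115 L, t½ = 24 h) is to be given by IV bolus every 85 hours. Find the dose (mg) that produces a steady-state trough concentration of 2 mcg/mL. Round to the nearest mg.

2448 mg

τ/t½ = 85/24 ≈ 3.5417, so f = (1/2)^(85/24) ≈ 0.085872.
Cmin,ss = (D/Vd)·f/(1−f), so D = Cmin,ss·Vd·(1−f)/f.
D = 2 × 115 × (1−f)/f ≈ 2 × 115 × 10.64524 ≈ 2448.41 mg.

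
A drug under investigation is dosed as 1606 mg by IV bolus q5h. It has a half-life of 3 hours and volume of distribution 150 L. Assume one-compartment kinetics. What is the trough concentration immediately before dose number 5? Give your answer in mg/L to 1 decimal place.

4.9 mg/L

f = (1/2)^(τ/t½) = (1/2)^(5/3) ≈ 0.3150.
C₀ = D/Vd = 1606/150 ≈ 10.707 mg/L.
Before the 5th dose, 4 doses have been given. Superposition: Cmin = C₀·(f + f² + … + f^4).
≈ 10.707 × (0.3150 + 0.0992 + 0.0313 + 0.0098) ≈ 10.707 × 0.4553 ≈ 4.875 mg/L.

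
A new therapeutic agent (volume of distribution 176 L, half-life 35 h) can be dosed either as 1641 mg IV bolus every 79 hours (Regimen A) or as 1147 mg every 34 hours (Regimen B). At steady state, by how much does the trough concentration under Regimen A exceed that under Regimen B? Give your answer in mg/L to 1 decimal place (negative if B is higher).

-4.3 mg/L

Regimen A: f = (1/2)^(79/35) ≈ 0.2092; Cmin,ss = (1641/176)·f/(1−f) ≈ 2.467 mg/L.
Regimen B: f = (1/2)^(34/35) ≈ 0.5100; Cmin,ss = (1147/176)·f/(1−f) ≈ 6.783 mg/L.
Difference ≈ 2.467 − 6.783 ≈ -4.316 mg/L.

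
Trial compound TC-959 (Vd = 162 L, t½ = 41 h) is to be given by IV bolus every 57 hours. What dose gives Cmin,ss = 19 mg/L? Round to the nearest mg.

τ/t½ = 57/41 ≈ 1.3902, so f = (1/2)^(57/41) ≈ 0.381500.
Cmin,ss = (D/Vd)·f/(1−f), so D = Cmin,ss·Vd·(1−f)/f.
D = 19 × 162 × (1−f)/f ≈ 19 × 162 × 1.62123 ≈ 4990.15 mg.

4990 mg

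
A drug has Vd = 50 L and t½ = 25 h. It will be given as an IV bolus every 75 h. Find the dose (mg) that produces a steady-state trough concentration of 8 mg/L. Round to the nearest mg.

2800 mg

τ/t½ = 75/25 ≈ 3, so f = (1/2)^(75/25) ≈ 0.125000.
Cmin,ss = (D/Vd)·f/(1−f), so D = Cmin,ss·Vd·(1−f)/f.
D = 8 × 50 × (1−f)/f ≈ 8 × 50 × 7.00000 ≈ 2800.00 mg.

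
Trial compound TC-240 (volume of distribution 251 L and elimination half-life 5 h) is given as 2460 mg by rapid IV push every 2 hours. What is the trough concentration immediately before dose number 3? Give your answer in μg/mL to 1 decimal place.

13.1 μg/mL

f = (1/2)^(τ/t½) = (1/2)^(2/5) ≈ 0.7579.
C₀ = D/Vd = 2460/251 ≈ 9.801 μg/mL.
Before the 3rd dose, 2 doses have been given. Superposition: Cmin = C₀·(f + f²).
≈ 9.801 × (0.7579 + 0.5744) ≈ 9.801 × 1.3323 ≈ 13.058 μg/mL.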